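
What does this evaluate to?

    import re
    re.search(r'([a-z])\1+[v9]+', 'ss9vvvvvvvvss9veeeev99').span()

After group 1 captures some text, `\1` only succeeds where that same text appears again.
`re.search` tries every starting position until one works.
The match spans [0:11] → 'ss9vvvvvvvv'.
Captured: group 1 = 's'.

(0, 11)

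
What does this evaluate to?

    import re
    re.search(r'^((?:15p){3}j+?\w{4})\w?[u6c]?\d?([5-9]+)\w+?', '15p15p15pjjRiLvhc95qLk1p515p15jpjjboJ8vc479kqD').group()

The match spans [0:20] → '15p15p15pjjRiLvhc95q'.

'15p15p15pjjRiLvhc95q'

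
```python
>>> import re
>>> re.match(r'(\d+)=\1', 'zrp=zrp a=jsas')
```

`re.match` only tries the pattern at the start of the string.
Here the string doesn't start with a match, so the call returns None.

None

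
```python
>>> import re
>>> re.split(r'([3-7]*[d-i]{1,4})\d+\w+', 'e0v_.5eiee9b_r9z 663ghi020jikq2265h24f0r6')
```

`re.split` interleaves the captured-group text with the surrounding fragments.

['', 'e', '.', '5eiee', ' ', '663ghi', '']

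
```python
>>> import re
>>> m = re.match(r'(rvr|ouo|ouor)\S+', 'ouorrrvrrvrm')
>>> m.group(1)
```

'ouo'

Branches in `(...|...)` are attempted left-to-right; the first branch that allows the whole pattern to succeed is taken.
`match` is anchored at position 0; if the pattern doesn't fit there, it returns None.
The match spans [0:12] → 'ouorrrvrrvrm'.
Captured: group 1 = 'ouo'.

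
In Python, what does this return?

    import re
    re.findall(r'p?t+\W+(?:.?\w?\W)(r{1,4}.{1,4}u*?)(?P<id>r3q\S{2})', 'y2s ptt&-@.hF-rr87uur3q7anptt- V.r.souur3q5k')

The pattern matches optionally a literal 'p', then one or more of a literal 't', then one or more of a non-word character; then optionally any character, then optionally a word character, then a non-word character (non-capturing group); then 1 to 4 of a literal 'r', then 1 to 4 of any character, then zero or more of a literal 'u' (lazy) (captured); then the literal 'r3q', then exactly 2 of a non-whitespace character (captured as 'id').
Walking the string: at [4:25] match 'ptt&-@.hF-rr87uur3q7a', groups = ('rr87uu', 'r3q7a'); at [26:44] match 'ptt- V.r.souur3q5k', groups = ('r.souu', 'r3q5k').
With 2 capturing groups, `findall` returns a 2-tuple per match.

[('rr87uu', 'r3q7a'), ('r.souu', 'r3q5k')]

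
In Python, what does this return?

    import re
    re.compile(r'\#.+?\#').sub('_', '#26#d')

Matches: at [0:4] → '#26#'.
Every occurrence is swapped for '_'.

'_d'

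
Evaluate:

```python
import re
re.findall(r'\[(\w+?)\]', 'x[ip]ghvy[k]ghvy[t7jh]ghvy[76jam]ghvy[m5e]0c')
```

Walking the string: at [1:5] match '[ip]', group 1 = 'ip'; at [9:12] match '[k]', group 1 = 'k'; at [16:22] match '[t7jh]', group 1 = 't7jh'; at [26:33] match '[76jam]', group 1 = '76jam'; at [37:42] match '[m5e]', group 1 = 'm5e'.
`findall` collects group 1 from each match (5 total).

['ip', 'k', 't7jh', '76jam', 'm5e']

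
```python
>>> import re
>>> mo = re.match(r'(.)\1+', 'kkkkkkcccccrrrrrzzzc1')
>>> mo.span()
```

(0, 6)

`re.match` only tries the pattern at the start of the string.
The match spans [0:6] → 'kkkkkk'.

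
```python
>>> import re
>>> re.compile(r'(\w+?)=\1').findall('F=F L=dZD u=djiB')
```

After group 1 captures some text, `\1` only succeeds where that same text appears again.
Scanning left to right: at [0:3] match 'F=F', group 1 = 'F'.
With a single group, `findall` returns only what that group captured — 1 item.

['F']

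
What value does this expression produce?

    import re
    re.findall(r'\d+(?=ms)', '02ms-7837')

['02']

The lookaround is zero-width — it requires the adjacent text to match without consuming it, so the asserted text isn't part of the match.
Scanning left to right: at [0:2] → '02'.
Since nothing is captured, `findall` lists the 1 matched substring directly.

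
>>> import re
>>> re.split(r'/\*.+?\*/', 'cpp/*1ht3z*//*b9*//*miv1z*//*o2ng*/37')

['cpp', '', '', '', '37']

The string is cut at each match, leaving 5 pieces.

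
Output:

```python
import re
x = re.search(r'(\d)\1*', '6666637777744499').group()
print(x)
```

66666

`\1` has to match the exact text group 1 already captured.
The match spans [0:5] → '66666'.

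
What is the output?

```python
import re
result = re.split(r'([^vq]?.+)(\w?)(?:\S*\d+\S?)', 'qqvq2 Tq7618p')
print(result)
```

['', 'qqvq2 Tq761', '', '']

Pattern: optionally any character except [vq], then one or more of any character (captured); then optionally a word character (captured); then zero or more of a non-whitespace character, then one or more of a digit, then optionally a non-whitespace character (non-capturing group).
`re.split` interleaves the captured-group text with the surrounding fragments.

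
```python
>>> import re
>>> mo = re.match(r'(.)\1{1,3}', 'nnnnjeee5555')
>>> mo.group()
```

'nnnn'

The backreference `\1` re-matches whatever the first group consumed, character for character.
`match` is anchored at position 0; if the pattern doesn't fit there, it returns None.
The match spans [0:4] → 'nnnn'.
Captured: group 1 = 'n'.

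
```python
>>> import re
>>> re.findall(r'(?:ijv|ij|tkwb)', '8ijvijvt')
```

Branches in `(...|...)` are attempted left-to-right; the first branch that allows the whole pattern to succeed is taken.
Scanning left to right: at [1:4] → 'ijv'; at [4:7] → 'ijv'.
Since nothing is captured, `findall` lists the 2 matched substrings directly.

['ijv', 'ijv']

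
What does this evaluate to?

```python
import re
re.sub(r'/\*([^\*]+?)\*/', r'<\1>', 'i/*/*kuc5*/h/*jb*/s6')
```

`\1` in the replacement pulls in group 1's text for each match.

'i/*<kuc5>h<jb>s6'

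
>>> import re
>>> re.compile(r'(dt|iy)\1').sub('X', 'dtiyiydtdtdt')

A backreference is literal: `\1` must see the identical characters the first group matched.
Matches: at [2:6] → 'iyiy'; at [6:10] → 'dtdt'.
Each match is replaced by 'X'.

'dtXXdt'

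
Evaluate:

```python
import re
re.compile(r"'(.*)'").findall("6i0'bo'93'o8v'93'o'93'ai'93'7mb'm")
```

Walking the string: at [3:32] match "'bo'93'o8v'93'o'93'ai'93'7mb'", group 1 = "bo'93'o8v'93'o'93'ai'93'7mb".
One capturing group, so `findall` returns just the captured substring from the one match — 1 in all.

["bo'93'o8v'93'o'93'ai'93'7mb"]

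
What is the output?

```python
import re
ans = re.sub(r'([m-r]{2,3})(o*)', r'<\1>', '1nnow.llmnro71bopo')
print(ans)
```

This matches 2 to 3 of a character in [m-r] (captured); then zero or more of a literal 'o' (captured).
Matches: at [1:4] → 'nno'; at [8:12] → 'mnro'; at [15:18] → 'opo'.
`\1` in the replacement pulls in group 1's text for each match.

1<nno>w.ll<mnr>71b<opo>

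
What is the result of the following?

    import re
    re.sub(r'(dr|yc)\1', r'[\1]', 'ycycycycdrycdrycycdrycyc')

'[yc][yc]drycdr[yc]dr[yc]'

A backreference is literal: `\1` must see the identical characters the first group matched.
Matches: at [0:4] → 'ycyc'; at [4:8] → 'ycyc'; at [14:18] → 'ycyc'; at [20:24] → 'ycyc'.
`\1` in the replacement pulls in group 1's text for each match.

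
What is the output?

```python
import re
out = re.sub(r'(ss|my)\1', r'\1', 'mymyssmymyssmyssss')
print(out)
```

myssmyssmyss

`\1` has to match the exact text group 1 already captured.
Matches: at [0:4] → 'mymy'; at [6:10] → 'mymy'; at [14:18] → 'ssss'.
The replacement refers to a captured group, so each match is rewritten using its own captured text.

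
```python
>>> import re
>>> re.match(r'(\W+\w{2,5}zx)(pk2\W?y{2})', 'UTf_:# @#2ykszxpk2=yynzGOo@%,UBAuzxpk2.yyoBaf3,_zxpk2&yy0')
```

None

With `match`, the pattern is implicitly anchored at the beginning.
Here the string doesn't start with a match, so the call returns None.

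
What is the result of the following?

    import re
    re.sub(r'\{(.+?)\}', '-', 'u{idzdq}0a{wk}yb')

'u-0a-yb'

Lazy quantifiers expand one character at a time until the remainder of the pattern can match.
`sub` substitutes '-' at each match site.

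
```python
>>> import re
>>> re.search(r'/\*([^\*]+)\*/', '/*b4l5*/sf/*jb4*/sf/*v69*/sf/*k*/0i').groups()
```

The match spans [0:8] → '/*b4l5*/'.
Captured: group 1 = 'b4l5'.

('b4l5',)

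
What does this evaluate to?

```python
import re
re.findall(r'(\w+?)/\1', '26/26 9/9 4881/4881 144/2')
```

After group 1 captures some text, `\1` only succeeds where that same text appears again.
Matches: at [0:5] match '26/26', group 1 = '26'; at [6:9] match '9/9', group 1 = '9'; at [10:19] match '4881/4881', group 1 = '4881'.
Because there's exactly one group, `findall` drops the full match and keeps group 1 from each hit.

['26', '9', '4881']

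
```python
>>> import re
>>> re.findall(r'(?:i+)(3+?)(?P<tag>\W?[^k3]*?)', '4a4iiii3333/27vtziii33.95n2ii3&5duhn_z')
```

[('3', ''), ('3', ''), ('3', '&')]

Lazy quantifiers expand one character at a time until the remainder of the pattern can match.
`findall` packs the 2 group values into a tuple for every match.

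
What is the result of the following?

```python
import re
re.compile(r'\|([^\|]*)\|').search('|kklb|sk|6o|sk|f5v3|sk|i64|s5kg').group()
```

'|kklb|'

The match spans [0:6] → '|kklb|'.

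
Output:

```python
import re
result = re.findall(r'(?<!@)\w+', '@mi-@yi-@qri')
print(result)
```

A negative assertion filters positions out without eating any characters.
No capturing groups, so `findall` returns the 3 full match strings.

['i', 'i', 'ri']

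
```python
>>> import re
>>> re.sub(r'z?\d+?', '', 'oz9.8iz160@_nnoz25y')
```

The pattern matches optionally a literal 'z'; then one or more of a digit (lazy).
Matches: at [1:3] → 'z9'; at [4:5] → '8'; at [6:8] → 'z1'; at [8:9] → '6'; at [9:10] → '0'; ….
Every occurrence is swapped for ''.

'o.i@_nnoy'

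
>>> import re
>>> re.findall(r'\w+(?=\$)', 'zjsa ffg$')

['ffg']

The `(?=…)`/`(?<=…)` assertion just peeks at neighbouring text; it doesn't advance the match position.
Scanning left to right: at [5:8] → 'ffg'.
No capturing groups, so `findall` returns the 1 full match string.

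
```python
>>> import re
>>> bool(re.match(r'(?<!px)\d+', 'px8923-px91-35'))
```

False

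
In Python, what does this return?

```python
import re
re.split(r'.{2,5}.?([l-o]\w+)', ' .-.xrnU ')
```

['', 'nU', ' ']

Pattern: 2 to 5 of any character, then optionally any character; then a character in [l-o], then one or more of a word character (captured).
Matches to split on: at [0:8] → ' .-.xrnU'.
Because the pattern has a capturing group, `split` also inserts each captured text between the pieces.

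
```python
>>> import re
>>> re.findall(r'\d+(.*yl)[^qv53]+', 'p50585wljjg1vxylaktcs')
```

Pattern: one or more of a digit; then zero or more of any character, then the literal 'yl' (captured); then one or more of any character except [qv53].
Walking the string: at [1:21] match '50585wljjg1vxylaktcs', group 1 = 'wljjg1vxyl'.
One capturing group, so `findall` returns just the captured substring from the one match — 1 in all.

['wljjg1vxyl']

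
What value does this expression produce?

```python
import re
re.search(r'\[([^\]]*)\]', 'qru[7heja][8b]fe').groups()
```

The match spans [3:10] → '[7heja]'.
Captured: group 1 = '7heja'.

('7heja',)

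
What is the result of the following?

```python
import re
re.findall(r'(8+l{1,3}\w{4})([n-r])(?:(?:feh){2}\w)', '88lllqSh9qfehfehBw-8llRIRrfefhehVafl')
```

[('88lllqSh9', 'q')]

This matches one or more of a literal '8', then 1 to 3 of the literal 'l', then exactly 4 of a word character (captured); then a character in [n-r] (captured); then the literal 'feh' repeated 2 times, then a word character (non-capturing group).
Matches: at [0:17] match '88lllqSh9qfehfehB', groups = ('88lllqSh9', 'q').
2 groups means the one result is a tuple of 2 captured strings — 1 here.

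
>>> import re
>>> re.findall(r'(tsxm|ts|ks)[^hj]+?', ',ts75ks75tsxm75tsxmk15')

Alternation isn't longest-match — the leftmost alternative that fits at this position is chosen.
`findall` collects group 1 from each match (4 total).

['ts', 'ks', 'tsxm', 'tsxm']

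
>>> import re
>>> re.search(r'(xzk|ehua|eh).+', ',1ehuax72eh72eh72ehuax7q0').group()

The match spans [2:25] → 'ehuax72eh72eh72ehuax7q0'.

'ehuax72eh72eh72ehuax7q0'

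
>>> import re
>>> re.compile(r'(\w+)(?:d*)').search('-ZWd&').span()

(1, 4)

The match spans [1:4] → 'ZWd'.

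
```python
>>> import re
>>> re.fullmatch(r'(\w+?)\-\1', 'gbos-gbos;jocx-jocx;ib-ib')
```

`fullmatch` succeeds only if the pattern covers the string from start to end.
Here there's no way to consume every character, so the call returns None.

None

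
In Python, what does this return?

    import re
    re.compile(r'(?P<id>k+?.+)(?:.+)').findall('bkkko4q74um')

['kkko4q74u']

Because there's exactly one group, `findall` drops the full match and keeps group 1 from the one hit.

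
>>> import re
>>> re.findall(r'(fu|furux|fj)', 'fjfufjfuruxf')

Alternation isn't longest-match — the leftmost alternative that fits at this position is chosen.
Matches: at [0:2] match 'fj', group 1 = 'fj'; at [2:4] match 'fu', group 1 = 'fu'; at [4:6] match 'fj', group 1 = 'fj'; at [6:8] match 'fu', group 1 = 'fu'.
With a single group, `findall` returns only what that group captured — 4 items.

['fj', 'fu', 'fj', 'fu']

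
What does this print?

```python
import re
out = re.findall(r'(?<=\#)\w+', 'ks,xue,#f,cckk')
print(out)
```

['f']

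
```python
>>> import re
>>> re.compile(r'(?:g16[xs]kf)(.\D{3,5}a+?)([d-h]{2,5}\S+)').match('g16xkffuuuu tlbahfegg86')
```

Pattern: the literal 'g16', then one of [xs], then the literal 'kf' (non-capturing group); then any character, then 3 to 5 of a non-digit, then one or more of the literal 'a' (lazy) (captured); then 2 to 5 of a character in [d-h], then one or more of a non-whitespace character (captured).
`match` is anchored at position 0; if the pattern doesn't fit there, it returns None.
Here position 0 doesn't satisfy it, so the call returns None.

None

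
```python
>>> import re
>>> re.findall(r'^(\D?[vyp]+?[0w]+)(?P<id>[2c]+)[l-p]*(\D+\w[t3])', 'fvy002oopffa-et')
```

This matches anchored at the start of the string; then optionally a non-digit, then one or more of one of [vyp] (lazy), then one or more of one of [0w] (captured); then one or more of one of [2c] (captured as 'id'); then zero or more of a character in [l-p]; then one or more of a non-digit, then a word character, then one of [t3] (captured).
Scanning left to right: at [0:15] match 'fvy002oopffa-et', groups = ('fvy00', '2', 'ffa-et').
With 3 capturing groups, `findall` returns a 3-tuple per match.

[('fvy00', '2', 'ffa-et')]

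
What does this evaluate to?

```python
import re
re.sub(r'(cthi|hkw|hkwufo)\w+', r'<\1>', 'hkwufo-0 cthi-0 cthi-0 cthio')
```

Matches: at [0:6] → 'hkwufo'; at [23:28] → 'cthio'.
The replacement refers to a captured group, so each match is rewritten using its own captured text.

'<hkw>-0 cthi-0 cthi-0 <cthi>'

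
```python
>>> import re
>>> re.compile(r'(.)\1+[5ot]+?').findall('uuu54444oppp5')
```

['u', '4', 'p']

`\1` is not a pattern — it's the concrete string captured by group 1, re-applied verbatim.
Scanning left to right: at [0:4] match 'uuu5', group 1 = 'u'; at [4:9] match '4444o', group 1 = '4'; at [9:13] match 'ppp5', group 1 = 'p'.
Because there's exactly one group, `findall` drops the full match and keeps group 1 from each hit.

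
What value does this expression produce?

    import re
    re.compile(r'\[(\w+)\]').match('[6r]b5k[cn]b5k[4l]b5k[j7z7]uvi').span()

(0, 4)

`re.match` won't scan ahead — the pattern has to work from the very first character.
The match spans [0:4] → '[6r]'.
Captured: group 1 = '6r'.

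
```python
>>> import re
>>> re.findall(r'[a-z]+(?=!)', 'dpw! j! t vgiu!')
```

The positive lookaround only admits positions where the adjacent text matches; those characters stay outside the span.
Walking the string: at [0:3] → 'dpw'; at [5:6] → 'j'; at [10:14] → 'vgiu'.
Since nothing is captured, `findall` lists the 3 matched substrings directly.

['dpw', 'j', 'vgiu']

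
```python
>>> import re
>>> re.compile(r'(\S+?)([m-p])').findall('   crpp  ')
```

[('cr', 'p')]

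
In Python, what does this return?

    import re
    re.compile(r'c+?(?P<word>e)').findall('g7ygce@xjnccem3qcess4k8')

Pattern: one or more of a literal 'c' (lazy); then a literal 'e' (captured as 'word').
Scanning left to right: at [4:6] match 'ce', group 1 = 'e'; at [10:13] match 'cce', group 1 = 'e'; at [16:18] match 'ce', group 1 = 'e'.
`findall` collects group 1 from each match (3 total).

['e', 'e', 'e']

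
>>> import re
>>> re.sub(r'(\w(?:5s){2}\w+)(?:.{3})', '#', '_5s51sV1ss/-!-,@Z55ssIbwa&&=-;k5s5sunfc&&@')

The pattern matches a word character, then the literal '5s' repeated 2 times, then one or more of a word character (captured); then exactly 3 of any character (non-capturing group).
Matches: at [30:42] → 'k5s5sunfc&&@'.
Each match is replaced by '#'.

'_5s51sV1ss/-!-,@Z55ssIbwa&&=-;#'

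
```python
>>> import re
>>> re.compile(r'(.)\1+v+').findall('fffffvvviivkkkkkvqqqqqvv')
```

The backreference `\1` re-matches whatever the first group consumed, character for character.
Matches: at [0:8] match 'fffffvvv', group 1 = 'f'; at [8:11] match 'iiv', group 1 = 'i'; at [11:17] match 'kkkkkv', group 1 = 'k'; at [17:24] match 'qqqqqvv', group 1 = 'q'.
One capturing group, so `findall` returns just the captured substring from each match — 4 in all.

['f', 'i', 'k', 'q']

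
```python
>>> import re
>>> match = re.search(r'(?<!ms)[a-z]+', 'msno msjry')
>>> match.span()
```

(0, 4)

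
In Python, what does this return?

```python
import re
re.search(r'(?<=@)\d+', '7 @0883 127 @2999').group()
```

The positive lookaround only admits positions where the adjacent text matches; those characters stay outside the span.
The match spans [3:7] → '0883'.

'0883'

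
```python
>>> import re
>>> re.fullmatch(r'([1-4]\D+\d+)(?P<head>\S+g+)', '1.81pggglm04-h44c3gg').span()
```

The pattern matches a character in [1-4], then one or more of a non-digit, then one or more of a digit (captured); then one or more of a non-whitespace character, then one or more of a literal 'g' (captured as 'head').
`fullmatch` succeeds only if the pattern covers the string from start to end.
The match spans [0:20] → '1.81pggglm04-h44c3gg'.
Captured: group 1 = '1.81', group 2 = 'pggglm04-h44c3gg'.

(0, 20)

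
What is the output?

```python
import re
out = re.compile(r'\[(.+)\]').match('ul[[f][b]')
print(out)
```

None

`re.match` won't scan ahead — the pattern has to work from the very first character.
Here the pattern fails at index 0, so the call returns None.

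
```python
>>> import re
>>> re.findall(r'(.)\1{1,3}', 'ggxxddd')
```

['g', 'x', 'd']

After group 1 captures some text, `\1` only succeeds where that same text appears again.
Walking the string: at [0:2] match 'gg', group 1 = 'g'; at [2:4] match 'xx', group 1 = 'x'; at [4:7] match 'ddd', group 1 = 'd'.
Because there's exactly one group, `findall` drops the full match and keeps group 1 from each hit.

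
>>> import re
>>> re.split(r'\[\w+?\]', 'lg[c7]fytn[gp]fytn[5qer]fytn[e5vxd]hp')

['lg', 'fytn', 'fytn', 'fytn', 'hp']

Matches to split on: at [2:6] → '[c7]'; at [10:14] → '[gp]'; at [18:24] → '[5qer]'; at [28:35] → '[e5vxd]'.
Splitting on the pattern gives 5 pieces.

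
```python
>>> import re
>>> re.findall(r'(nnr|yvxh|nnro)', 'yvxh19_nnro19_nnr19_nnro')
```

['yvxh', 'nnr', 'nnr', 'nnr']

Alternation tries branches left to right and keeps the first one that lets the overall match succeed at that position.
`findall` collects group 1 from each match (4 total).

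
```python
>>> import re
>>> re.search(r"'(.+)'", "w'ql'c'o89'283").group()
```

The match spans [1:11] → "'ql'c'o89'".

"'ql'c'o89'"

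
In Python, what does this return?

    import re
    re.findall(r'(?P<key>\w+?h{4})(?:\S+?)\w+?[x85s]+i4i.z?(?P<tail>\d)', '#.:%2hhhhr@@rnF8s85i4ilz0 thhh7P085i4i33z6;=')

[('2hhhh', '0')]

This matches one or more of a word character (lazy), then exactly 4 of a literal 'h' (captured as 'key'); then one or more of a non-whitespace character (lazy) (non-capturing group); then one or more of a word character (lazy); then one or more of one of [x85s]; then the literal 'i4i', then any character, then optionally the literal 'z'; then a digit (captured as 'tail').
Walking the string: at [4:25] match '2hhhhr@@rnF8s85i4ilz0', groups = ('2hhhh', '0').
Multiple groups make `findall` return tuples — one 2-tuple for the one match.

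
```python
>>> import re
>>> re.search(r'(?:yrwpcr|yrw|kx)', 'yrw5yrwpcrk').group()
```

'yrw'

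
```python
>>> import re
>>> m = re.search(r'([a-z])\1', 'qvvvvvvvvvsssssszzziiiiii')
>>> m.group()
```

'vv'

After group 1 captures some text, `\1` only succeeds where that same text appears again.
`re.search` scans for the first position where the pattern succeeds.
The match spans [1:3] → 'vv'.
Captured: group 1 = 'v'.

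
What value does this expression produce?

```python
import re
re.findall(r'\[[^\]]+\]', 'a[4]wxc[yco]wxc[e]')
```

['[4]', '[yco]', '[e]']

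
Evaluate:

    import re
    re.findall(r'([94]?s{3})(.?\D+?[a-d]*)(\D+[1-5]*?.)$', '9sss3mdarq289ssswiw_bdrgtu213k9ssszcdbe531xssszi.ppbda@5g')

This matches optionally one of [94], then exactly 3 of a literal 's' (captured); then optionally any character, then one or more of a non-digit (lazy), then zero or more of a character in [a-d] (captured); then one or more of a non-digit, then zero or more of a character in [1-5] (lazy), then any character (captured); then anchored at the end.
Because the quantifier is non-greedy, it stops expanding at the earliest point where the rest of the pattern can succeed.
Walking the string: at [43:57] match 'ssszi.ppbda@5g', groups = ('sss', 'zi', '.ppbda@5g').
3 groups means the one result is a tuple of 3 captured strings — 1 here.

[('sss', 'zi', '.ppbda@5g')]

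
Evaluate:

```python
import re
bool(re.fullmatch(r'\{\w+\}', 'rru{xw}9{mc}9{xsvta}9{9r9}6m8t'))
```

False

For `fullmatch`, every character of the input must be accounted for by the pattern.
Here the string isn't matched end-to-end, so the call returns None, and `bool(None)` is False.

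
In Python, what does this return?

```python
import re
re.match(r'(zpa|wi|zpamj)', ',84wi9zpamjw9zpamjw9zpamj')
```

With `match`, the pattern is implicitly anchored at the beginning.
Here the string doesn't start with a match, so the call returns None.

None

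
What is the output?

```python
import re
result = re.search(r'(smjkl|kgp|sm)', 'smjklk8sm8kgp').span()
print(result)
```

(0, 5)

Branches in `(...|...)` are attempted left-to-right; the first branch that allows the whole pattern to succeed is taken.
`re.search` tries every starting position until one works.
The match spans [0:5] → 'smjkl'.
Captured: group 1 = 'smjkl'.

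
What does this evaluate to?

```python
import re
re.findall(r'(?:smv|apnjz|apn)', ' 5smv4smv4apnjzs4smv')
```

['smv', 'smv', 'apnjz', 'smv']

`|` is ordered: at each position the engine commits to the first alternative that works.
Matches: at [2:5] → 'smv'; at [6:9] → 'smv'; at [10:15] → 'apnjz'; at [17:20] → 'smv'.
No capturing groups, so `findall` returns the 4 full match strings.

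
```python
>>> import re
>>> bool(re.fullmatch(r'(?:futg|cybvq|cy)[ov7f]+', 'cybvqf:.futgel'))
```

False

`fullmatch` succeeds only if the pattern covers the string from start to end.
Here there's no way to consume every character, so the call returns None, and `bool(None)` is False.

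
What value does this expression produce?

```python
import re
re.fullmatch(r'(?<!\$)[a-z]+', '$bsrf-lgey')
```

None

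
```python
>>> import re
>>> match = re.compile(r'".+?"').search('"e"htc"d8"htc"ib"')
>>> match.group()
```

The `?` after the quantifier makes it lazy — it takes as little as possible before letting the rest of the pattern try.
`re.search` scans for the first position where the pattern succeeds.
The match spans [0:3] → '"e"'.

'"e"'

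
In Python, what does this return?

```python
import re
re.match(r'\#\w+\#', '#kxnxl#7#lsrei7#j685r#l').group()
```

`re.match` won't scan ahead — the pattern has to work from the very first character.
The match spans [0:7] → '#kxnxl#'.

'#kxnxl#'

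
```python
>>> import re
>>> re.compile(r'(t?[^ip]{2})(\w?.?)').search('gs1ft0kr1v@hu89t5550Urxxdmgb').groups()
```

Pattern: optionally a literal 't', then exactly 2 of any character except [ip] (captured); then optionally a word character, then optionally any character (captured).
Unlike `match`, `search` isn't anchored — it looks for the pattern anywhere in the string.
The match spans [0:4] → 'gs1f'.
Captured: group 1 = 'gs', group 2 = '1f'.

('gs', '1f')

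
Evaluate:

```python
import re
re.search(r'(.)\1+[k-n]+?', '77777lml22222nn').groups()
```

The backreference `\1` re-matches whatever the first group consumed, character for character.
Unlike `match`, `search` isn't anchored — it looks for the pattern anywhere in the string.
The match spans [0:6] → '77777l'.
Captured: group 1 = '7'.

('7',)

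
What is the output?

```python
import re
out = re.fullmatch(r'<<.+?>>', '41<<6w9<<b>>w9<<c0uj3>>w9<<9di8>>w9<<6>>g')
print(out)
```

None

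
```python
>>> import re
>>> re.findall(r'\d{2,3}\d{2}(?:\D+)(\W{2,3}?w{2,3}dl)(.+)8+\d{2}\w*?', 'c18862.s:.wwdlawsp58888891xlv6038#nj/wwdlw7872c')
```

The pattern matches 2 to 3 of a digit; then exactly 2 of a digit; then one or more of a non-digit (non-capturing group); then 2 to 3 of a non-word character (lazy), then 2 to 3 of the literal 'w', then the literal 'dl' (captured); then one or more of any character (captured); then one or more of the literal '8', then exactly 2 of a digit, then zero or more of a word character (lazy).
Multiple groups make `findall` return tuples — one 2-tuple for the one match.

[(':.wwdl', 'awsp58888891xlv6038#nj/wwdlw7')]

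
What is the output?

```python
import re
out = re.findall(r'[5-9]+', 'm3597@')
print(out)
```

The pattern matches one or more of a character in [5-9].
Matches: at [2:5] → '597'.
`findall` yields the raw match text (1 of them) because the pattern has no groups.

['597']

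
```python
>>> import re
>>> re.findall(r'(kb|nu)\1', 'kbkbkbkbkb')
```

A backreference is literal: `\1` must see the identical characters the first group matched.
Walking the string: at [0:4] match 'kbkb', group 1 = 'kb'; at [4:8] match 'kbkb', group 1 = 'kb'.
Because there's exactly one group, `findall` drops the full match and keeps group 1 from each hit.

['kb', 'kb']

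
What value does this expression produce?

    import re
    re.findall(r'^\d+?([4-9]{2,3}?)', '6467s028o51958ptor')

['46']

Pattern: anchored at the start of the string; then one or more of a digit (lazy); then 2 to 3 of a character in [4-9] (lazy) (captured).
The `?` after the quantifier makes it lazy — it takes as little as possible before letting the rest of the pattern try.
Scanning left to right: at [0:3] match '646', group 1 = '46'.
With a single group, `findall` returns only what that group captured — 1 item.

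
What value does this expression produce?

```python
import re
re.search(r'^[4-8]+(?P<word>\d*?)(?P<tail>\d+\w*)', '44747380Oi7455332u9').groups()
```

('', '380Oi7455332u9')

The match spans [0:19] → '44747380Oi7455332u9'.
Captured: group 1 = '', group 2 = '380Oi7455332u9'.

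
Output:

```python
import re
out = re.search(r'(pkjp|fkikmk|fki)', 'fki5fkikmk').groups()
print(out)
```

Unlike `match`, `search` isn't anchored — it looks for the pattern anywhere in the string.
The match spans [0:3] → 'fki'.
Captured: group 1 = 'fki'.

('fki',)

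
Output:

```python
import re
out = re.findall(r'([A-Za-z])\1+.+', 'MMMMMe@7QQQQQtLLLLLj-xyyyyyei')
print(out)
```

['M']

After group 1 captures some text, `\1` only succeeds where that same text appears again.
With a single group, `findall` returns only what that group captured — 1 item.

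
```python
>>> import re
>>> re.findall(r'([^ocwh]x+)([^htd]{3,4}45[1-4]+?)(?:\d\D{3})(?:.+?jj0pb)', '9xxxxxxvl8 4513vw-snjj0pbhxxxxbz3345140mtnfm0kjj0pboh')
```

The pattern matches any character except [ocwh], then one or more of a literal 'x' (captured); then 3 to 4 of any character except [htd], then the literal '45', then one or more of a character in [1-4] (lazy) (captured); then a digit, then exactly 3 of a non-digit (non-capturing group); then one or more of any character (lazy), then the literal 'jj0', then the literal 'pb' (non-capturing group).
Lazy quantifiers expand one character at a time until the remainder of the pattern can match.
Matches: at [0:25] match '9xxxxxxvl8 4513vw-snjj0pb', groups = ('9xxxxxx', 'vl8 451'); at [26:51] match 'xxxxbz3345140mtnfm0kjj0pb', groups = ('xxxx', 'bz334514').
2 groups means each result is a tuple of 2 captured strings — 2 here.

[('9xxxxxx', 'vl8 451'), ('xxxx', 'bz334514')]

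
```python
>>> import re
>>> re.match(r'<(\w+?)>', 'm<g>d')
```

None

`re.match` won't scan ahead — the pattern has to work from the very first character.
Here the pattern fails at index 0, so the call returns None.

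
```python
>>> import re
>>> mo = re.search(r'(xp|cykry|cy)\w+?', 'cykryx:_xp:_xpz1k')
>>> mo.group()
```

'cykryx'

Alternation tries branches left to right and keeps the first one that lets the overall match succeed at that position.
`re.search` scans for the first position where the pattern succeeds.
The match spans [0:6] → 'cykryx'.
Captured: group 1 = 'cykry'.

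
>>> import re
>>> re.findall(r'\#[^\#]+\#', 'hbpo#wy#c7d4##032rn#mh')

['#wy#', '#032rn#']

Matches: at [4:8] → '#wy#'; at [13:20] → '#032rn#'.
`findall` yields the raw match text (2 of them) because the pattern has no groups.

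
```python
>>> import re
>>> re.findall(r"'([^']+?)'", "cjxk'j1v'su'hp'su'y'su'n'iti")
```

['j1v', 'hp', 'y', 'n']

With a single group, `findall` returns only what that group captured — 4 items.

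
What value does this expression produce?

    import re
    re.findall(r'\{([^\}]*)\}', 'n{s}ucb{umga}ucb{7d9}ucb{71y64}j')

['s', 'umga', '7d9', '71y64']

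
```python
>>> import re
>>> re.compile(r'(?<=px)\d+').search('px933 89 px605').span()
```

(2, 5)

The positive lookaround only admits positions where the adjacent text matches; those characters stay outside the span.
The match spans [2:5] → '933'.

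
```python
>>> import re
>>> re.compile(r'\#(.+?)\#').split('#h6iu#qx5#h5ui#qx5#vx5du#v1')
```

Lazy quantifiers expand one character at a time until the remainder of the pattern can match.
`re.split` interleaves the captured-group text with the surrounding fragments.

['', 'h6iu', 'qx5', 'h5ui', 'qx5', 'vx5du', 'v1']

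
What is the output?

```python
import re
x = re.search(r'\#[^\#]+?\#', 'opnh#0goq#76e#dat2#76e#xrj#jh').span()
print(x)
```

`search` walks the string left to right and returns the first match it finds.
The match spans [4:10] → '#0goq#'.

(4, 10)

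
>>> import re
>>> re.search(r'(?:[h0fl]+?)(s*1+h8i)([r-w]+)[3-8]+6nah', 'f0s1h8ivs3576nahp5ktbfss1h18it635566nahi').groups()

('s1h8i', 'vs')

The match spans [0:16] → 'f0s1h8ivs3576nah'.
Captured: group 1 = 's1h8i', group 2 = 'vs'.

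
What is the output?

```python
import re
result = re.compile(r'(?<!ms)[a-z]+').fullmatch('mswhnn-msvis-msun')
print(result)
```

None

The negative lookahead/lookbehind blocks any match where the forbidden context is present.
For `fullmatch`, every character of the input must be accounted for by the pattern.
Here the pattern can't cover the whole string, so the call returns None.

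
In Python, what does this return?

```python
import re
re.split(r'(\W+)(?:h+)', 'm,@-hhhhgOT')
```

['m', ',@-', 'gOT']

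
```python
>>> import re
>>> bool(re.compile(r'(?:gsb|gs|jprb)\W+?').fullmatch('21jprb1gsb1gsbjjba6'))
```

`fullmatch` succeeds only if the pattern covers the string from start to end.
Here the pattern can't cover the whole string, so the call returns None, and `bool(None)` is False.

False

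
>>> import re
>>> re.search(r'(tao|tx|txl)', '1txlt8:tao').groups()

The regex engine tests alternatives in the order written; an earlier branch that matches wins even if a later one would match more.
`re.search` scans for the first position where the pattern succeeds.
The match spans [1:3] → 'tx'.
Captured: group 1 = 'tx'.

('tx',)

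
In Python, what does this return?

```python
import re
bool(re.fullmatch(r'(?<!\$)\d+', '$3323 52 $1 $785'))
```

For `fullmatch`, every character of the input must be accounted for by the pattern.
Here the string isn't matched end-to-end, so the call returns None, and `bool(None)` is False.

False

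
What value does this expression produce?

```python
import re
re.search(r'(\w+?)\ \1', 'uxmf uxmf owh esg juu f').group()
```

After group 1 captures some text, `\1` only succeeds where that same text appears again.
`re.search` tries every starting position until one works.
The match spans [0:9] → 'uxmf uxmf'.
Captured: group 1 = 'uxmf'.

'uxmf uxmf'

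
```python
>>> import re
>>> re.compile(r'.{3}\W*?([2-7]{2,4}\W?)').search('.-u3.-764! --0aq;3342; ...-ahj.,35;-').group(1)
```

The match spans [1:10] → '-u3.-764!'.
Captured: group 1 = '764!'.

'764!'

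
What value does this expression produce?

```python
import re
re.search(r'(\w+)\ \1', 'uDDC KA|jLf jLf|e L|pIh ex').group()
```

'jLf jLf'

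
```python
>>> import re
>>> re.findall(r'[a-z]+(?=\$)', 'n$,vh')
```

['n']

The positive lookaround only admits positions where the adjacent text matches; those characters stay outside the span.
Matches: at [0:1] → 'n'.
Since nothing is captured, `findall` lists the 1 matched substring directly.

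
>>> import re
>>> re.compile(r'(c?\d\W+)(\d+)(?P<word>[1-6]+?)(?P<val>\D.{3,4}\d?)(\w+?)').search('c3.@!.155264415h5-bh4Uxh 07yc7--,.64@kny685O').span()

(0, 22)

This matches optionally a literal 'c', then a digit, then one or more of a non-word character (captured); then one or more of a digit (captured); then one or more of a character in [1-6] (lazy) (captured as 'word'); then a non-digit, then 3 to 4 of any character, then optionally a digit (captured as 'val'); then one or more of a word character (lazy) (captured).
A `+?`/`*?`/`{m,n}?` starts at its minimum and grows only as far as needed for what follows to match.
`re.search` scans for the first position where the pattern succeeds.
The match spans [0:22] → 'c3.@!.155264415h5-bh4U'.
Captured: group 1 = 'c3.@!.', group 2 = '15526441', group 3 = '5', group 4 = 'h5-bh4', group 5 = 'U'.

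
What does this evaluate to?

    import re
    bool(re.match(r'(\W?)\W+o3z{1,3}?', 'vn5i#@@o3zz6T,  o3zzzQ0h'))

False

Pattern: optionally a non-word character (captured); then one or more of a non-word character, then the literal 'o3', then 1 to 3 of a literal 'z' (lazy).
`re.match` only tries the pattern at the start of the string.
Here position 0 doesn't satisfy it, so the call returns None, and `bool(None)` is False.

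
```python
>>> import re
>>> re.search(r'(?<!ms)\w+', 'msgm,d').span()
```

(0, 4)

A negative assertion filters positions out without eating any characters.
The match spans [0:4] → 'msgm'.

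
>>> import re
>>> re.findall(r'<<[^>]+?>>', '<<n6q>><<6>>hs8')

Since nothing is captured, `findall` lists the 2 matched substrings directly.

['<<n6q>>', '<<6>>']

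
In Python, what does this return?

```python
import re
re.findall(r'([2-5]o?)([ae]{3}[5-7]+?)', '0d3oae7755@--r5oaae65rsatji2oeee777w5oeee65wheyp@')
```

[('5o', 'aae6'), ('2o', 'eee7'), ('5o', 'eee6')]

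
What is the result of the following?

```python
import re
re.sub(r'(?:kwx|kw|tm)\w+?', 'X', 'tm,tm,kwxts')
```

'tm,tm,Xs'

Alternation isn't longest-match — the leftmost alternative that fits at this position is chosen.
Matches: at [6:10] → 'kwxt'.
Every occurrence is swapped for 'X'.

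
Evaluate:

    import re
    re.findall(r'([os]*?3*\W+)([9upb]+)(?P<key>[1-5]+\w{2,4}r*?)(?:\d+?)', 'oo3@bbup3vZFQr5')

[('oo3@', 'bbup', '3vZFQr')]

The pattern matches zero or more of one of [os] (lazy), then zero or more of the literal '3', then one or more of a non-word character (captured); then one or more of one of [9upb] (captured); then one or more of a character in [1-5], then 2 to 4 of a word character, then zero or more of a literal 'r' (lazy) (captured as 'key'); then one or more of a digit (lazy) (non-capturing group).
3 groups means the one result is a tuple of 3 captured strings — 1 here.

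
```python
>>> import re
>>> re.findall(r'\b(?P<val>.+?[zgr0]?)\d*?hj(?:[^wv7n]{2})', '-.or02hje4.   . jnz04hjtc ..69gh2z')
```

The pattern matches a word boundary (`\b`, zero-width); then one or more of any character (lazy), then optionally one of [zgr0] (captured as 'val'); then zero or more of a digit (lazy), then the literal 'hj'; then exactly 2 of any character except [wv7n] (non-capturing group).
Lazy quantifiers expand one character at a time until the remainder of the pattern can match.
Walking the string: at [2:10] match 'or02hje4', group 1 = 'or'; at [10:25] match '.   . jnz04hjtc', group 1 = '.   . jnz'.
Because there's exactly one group, `findall` drops the full match and keeps group 1 from each hit.

['or', '.   . jnz']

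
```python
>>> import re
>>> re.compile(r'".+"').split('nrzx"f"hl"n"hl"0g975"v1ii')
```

['nrzx', 'v1ii']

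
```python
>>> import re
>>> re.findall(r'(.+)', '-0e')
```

This matches one or more of any character (captured).
Scanning left to right: at [0:3] match '-0e', group 1 = '-0e'.
With a single group, `findall` returns only what that group captured — 1 item.

['-0e']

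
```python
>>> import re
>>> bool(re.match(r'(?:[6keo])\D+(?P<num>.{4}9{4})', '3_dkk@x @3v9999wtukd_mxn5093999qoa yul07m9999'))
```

False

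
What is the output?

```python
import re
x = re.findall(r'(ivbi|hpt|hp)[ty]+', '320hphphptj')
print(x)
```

['hp']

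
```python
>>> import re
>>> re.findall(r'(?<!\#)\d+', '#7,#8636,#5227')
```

['636', '227']

`(?!…)`/`(?<!…)` only lets a position through if the neighbouring text does NOT match; no characters are consumed.
`findall` yields the raw match text (2 of them) because the pattern has no groups.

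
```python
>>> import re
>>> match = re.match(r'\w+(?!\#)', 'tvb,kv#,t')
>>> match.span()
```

A negative assertion filters positions out without eating any characters.
`re.match` won't scan ahead — the pattern has to work from the very first character.
The match spans [0:3] → 'tvb'.

(0, 3)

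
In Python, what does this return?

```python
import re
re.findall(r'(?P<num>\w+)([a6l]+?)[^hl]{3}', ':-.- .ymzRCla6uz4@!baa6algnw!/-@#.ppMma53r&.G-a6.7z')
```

[('ymzRCla', '6'), ('baa6a', 'l'), ('ppMm', 'a'), ('a', '6')]

This matches one or more of a word character (captured as 'num'); then one or more of one of [a6l] (lazy) (captured); then exactly 3 of any character except [hl].
Matches: at [6:17] match 'ymzRCla6uz4', groups = ('ymzRCla', '6'); at [19:28] match 'baa6algnw', groups = ('baa6a', 'l'); at [34:42] match 'ppMma53r', groups = ('ppMm', 'a'); at [46:51] match 'a6.7z', groups = ('a', '6').
`findall` packs the 2 group values into a tuple for every match.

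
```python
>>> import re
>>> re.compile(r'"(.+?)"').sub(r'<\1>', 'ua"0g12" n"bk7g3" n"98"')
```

Lazy quantifiers expand one character at a time until the remainder of the pattern can match.
Matches: at [2:8] → '"0g12"'; at [10:17] → '"bk7g3"'; at [19:23] → '"98"'.
Each match is replaced using the text its own group 1 captured.

'ua<0g12> n<bk7g3> n<98>'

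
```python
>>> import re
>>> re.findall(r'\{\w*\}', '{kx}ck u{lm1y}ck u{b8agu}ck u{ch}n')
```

['{kx}', '{lm1y}', '{b8agu}', '{ch}']

Scanning left to right: at [0:4] → '{kx}'; at [8:14] → '{lm1y}'; at [18:25] → '{b8agu}'; at [29:33] → '{ch}'.
No capturing groups, so `findall` returns the 4 full match strings.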